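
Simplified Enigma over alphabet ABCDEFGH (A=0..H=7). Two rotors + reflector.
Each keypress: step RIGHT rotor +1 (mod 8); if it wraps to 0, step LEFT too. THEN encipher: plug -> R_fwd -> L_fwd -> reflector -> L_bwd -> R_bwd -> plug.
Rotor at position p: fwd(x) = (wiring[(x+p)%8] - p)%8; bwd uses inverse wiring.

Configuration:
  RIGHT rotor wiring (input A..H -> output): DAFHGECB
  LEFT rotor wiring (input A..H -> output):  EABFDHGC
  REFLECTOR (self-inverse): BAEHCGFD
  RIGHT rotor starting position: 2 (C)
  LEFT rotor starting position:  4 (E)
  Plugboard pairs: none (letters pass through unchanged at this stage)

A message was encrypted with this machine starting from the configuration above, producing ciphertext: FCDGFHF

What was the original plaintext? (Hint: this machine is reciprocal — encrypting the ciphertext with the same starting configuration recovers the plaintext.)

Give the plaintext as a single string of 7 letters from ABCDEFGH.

Answer: CHEFBEC

Derivation:
Char 1 ('F'): step: R->3, L=4; F->plug->F->R->A->L->H->refl->D->L'->B->R'->C->plug->C
Char 2 ('C'): step: R->4, L=4; C->plug->C->R->G->L->F->refl->G->L'->D->R'->H->plug->H
Char 3 ('D'): step: R->5, L=4; D->plug->D->R->G->L->F->refl->G->L'->D->R'->E->plug->E
Char 4 ('G'): step: R->6, L=4; G->plug->G->R->A->L->H->refl->D->L'->B->R'->F->plug->F
Char 5 ('F'): step: R->7, L=4; F->plug->F->R->H->L->B->refl->A->L'->E->R'->B->plug->B
Char 6 ('H'): step: R->0, L->5 (L advanced); H->plug->H->R->B->L->B->refl->A->L'->G->R'->E->plug->E
Char 7 ('F'): step: R->1, L=5; F->plug->F->R->B->L->B->refl->A->L'->G->R'->C->plug->C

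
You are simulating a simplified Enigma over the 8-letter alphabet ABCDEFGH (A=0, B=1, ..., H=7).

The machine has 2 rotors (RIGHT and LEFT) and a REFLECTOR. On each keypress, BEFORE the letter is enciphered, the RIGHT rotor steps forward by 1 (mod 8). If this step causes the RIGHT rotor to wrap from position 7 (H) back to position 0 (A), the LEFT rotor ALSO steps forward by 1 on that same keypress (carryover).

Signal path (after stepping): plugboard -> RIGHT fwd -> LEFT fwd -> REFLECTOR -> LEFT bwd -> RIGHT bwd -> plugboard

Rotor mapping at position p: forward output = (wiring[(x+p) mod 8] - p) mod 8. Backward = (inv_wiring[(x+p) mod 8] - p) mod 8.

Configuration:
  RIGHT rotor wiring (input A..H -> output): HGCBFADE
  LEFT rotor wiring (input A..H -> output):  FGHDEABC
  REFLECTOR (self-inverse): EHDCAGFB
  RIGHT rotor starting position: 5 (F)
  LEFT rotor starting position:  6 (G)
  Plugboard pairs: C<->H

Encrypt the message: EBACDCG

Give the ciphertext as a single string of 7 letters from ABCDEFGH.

Answer: CHFFFDF

Derivation:
Char 1 ('E'): step: R->6, L=6; E->plug->E->R->E->L->B->refl->H->L'->C->R'->H->plug->C
Char 2 ('B'): step: R->7, L=6; B->plug->B->R->A->L->D->refl->C->L'->H->R'->C->plug->H
Char 3 ('A'): step: R->0, L->7 (L advanced); A->plug->A->R->H->L->C->refl->D->L'->A->R'->F->plug->F
Char 4 ('C'): step: R->1, L=7; C->plug->H->R->G->L->B->refl->H->L'->C->R'->F->plug->F
Char 5 ('D'): step: R->2, L=7; D->plug->D->R->G->L->B->refl->H->L'->C->R'->F->plug->F
Char 6 ('C'): step: R->3, L=7; C->plug->H->R->H->L->C->refl->D->L'->A->R'->D->plug->D
Char 7 ('G'): step: R->4, L=7; G->plug->G->R->G->L->B->refl->H->L'->C->R'->F->plug->F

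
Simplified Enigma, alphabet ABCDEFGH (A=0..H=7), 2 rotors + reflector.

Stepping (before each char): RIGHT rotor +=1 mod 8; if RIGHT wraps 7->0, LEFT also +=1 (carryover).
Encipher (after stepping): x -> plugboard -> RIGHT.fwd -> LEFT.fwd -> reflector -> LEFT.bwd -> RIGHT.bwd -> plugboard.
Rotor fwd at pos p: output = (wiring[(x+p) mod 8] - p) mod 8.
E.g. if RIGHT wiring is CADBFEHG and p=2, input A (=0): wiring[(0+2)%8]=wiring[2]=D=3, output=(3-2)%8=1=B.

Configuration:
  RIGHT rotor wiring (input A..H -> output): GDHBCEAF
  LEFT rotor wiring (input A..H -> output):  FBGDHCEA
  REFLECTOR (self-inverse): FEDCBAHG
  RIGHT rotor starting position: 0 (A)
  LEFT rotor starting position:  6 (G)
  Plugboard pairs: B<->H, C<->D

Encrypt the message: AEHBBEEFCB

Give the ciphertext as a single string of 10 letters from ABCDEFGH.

Answer: DHADGFCGEF

Derivation:
Char 1 ('A'): step: R->1, L=6; A->plug->A->R->C->L->H->refl->G->L'->A->R'->C->plug->D
Char 2 ('E'): step: R->2, L=6; E->plug->E->R->G->L->B->refl->E->L'->H->R'->B->plug->H
Char 3 ('H'): step: R->3, L=6; H->plug->B->R->H->L->E->refl->B->L'->G->R'->A->plug->A
Char 4 ('B'): step: R->4, L=6; B->plug->H->R->F->L->F->refl->A->L'->E->R'->C->plug->D
Char 5 ('B'): step: R->5, L=6; B->plug->H->R->F->L->F->refl->A->L'->E->R'->G->plug->G
Char 6 ('E'): step: R->6, L=6; E->plug->E->R->B->L->C->refl->D->L'->D->R'->F->plug->F
Char 7 ('E'): step: R->7, L=6; E->plug->E->R->C->L->H->refl->G->L'->A->R'->D->plug->C
Char 8 ('F'): step: R->0, L->7 (L advanced); F->plug->F->R->E->L->E->refl->B->L'->A->R'->G->plug->G
Char 9 ('C'): step: R->1, L=7; C->plug->D->R->B->L->G->refl->H->L'->D->R'->E->plug->E
Char 10 ('B'): step: R->2, L=7; B->plug->H->R->B->L->G->refl->H->L'->D->R'->F->plug->F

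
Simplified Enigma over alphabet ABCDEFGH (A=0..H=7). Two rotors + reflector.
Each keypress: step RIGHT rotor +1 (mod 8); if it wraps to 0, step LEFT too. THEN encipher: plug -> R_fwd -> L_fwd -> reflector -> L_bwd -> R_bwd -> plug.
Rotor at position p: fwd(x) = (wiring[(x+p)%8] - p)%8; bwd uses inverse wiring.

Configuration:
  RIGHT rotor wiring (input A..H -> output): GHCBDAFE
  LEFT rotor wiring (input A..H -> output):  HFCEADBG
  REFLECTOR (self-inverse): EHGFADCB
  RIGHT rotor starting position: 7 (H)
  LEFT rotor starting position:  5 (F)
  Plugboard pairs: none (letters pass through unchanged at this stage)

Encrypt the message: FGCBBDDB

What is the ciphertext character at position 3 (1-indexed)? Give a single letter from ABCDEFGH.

Char 1 ('F'): step: R->0, L->6 (L advanced); F->plug->F->R->A->L->D->refl->F->L'->H->R'->B->plug->B
Char 2 ('G'): step: R->1, L=6; G->plug->G->R->D->L->H->refl->B->L'->C->R'->D->plug->D
Char 3 ('C'): step: R->2, L=6; C->plug->C->R->B->L->A->refl->E->L'->E->R'->G->plug->G

G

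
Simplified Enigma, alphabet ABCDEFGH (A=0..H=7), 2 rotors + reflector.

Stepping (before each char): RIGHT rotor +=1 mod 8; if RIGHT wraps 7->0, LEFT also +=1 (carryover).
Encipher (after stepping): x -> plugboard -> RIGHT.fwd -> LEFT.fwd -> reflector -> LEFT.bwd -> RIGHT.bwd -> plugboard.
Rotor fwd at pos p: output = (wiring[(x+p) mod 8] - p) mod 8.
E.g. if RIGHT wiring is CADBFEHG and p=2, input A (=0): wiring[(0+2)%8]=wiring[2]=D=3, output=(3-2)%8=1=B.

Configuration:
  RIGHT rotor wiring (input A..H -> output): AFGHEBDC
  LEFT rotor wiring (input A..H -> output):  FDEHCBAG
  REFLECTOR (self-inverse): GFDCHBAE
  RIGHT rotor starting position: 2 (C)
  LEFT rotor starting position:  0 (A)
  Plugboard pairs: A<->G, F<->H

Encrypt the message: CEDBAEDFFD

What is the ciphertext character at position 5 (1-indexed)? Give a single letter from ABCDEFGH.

Char 1 ('C'): step: R->3, L=0; C->plug->C->R->G->L->A->refl->G->L'->H->R'->E->plug->E
Char 2 ('E'): step: R->4, L=0; E->plug->E->R->E->L->C->refl->D->L'->B->R'->F->plug->H
Char 3 ('D'): step: R->5, L=0; D->plug->D->R->D->L->H->refl->E->L'->C->R'->G->plug->A
Char 4 ('B'): step: R->6, L=0; B->plug->B->R->E->L->C->refl->D->L'->B->R'->F->plug->H
Char 5 ('A'): step: R->7, L=0; A->plug->G->R->C->L->E->refl->H->L'->D->R'->A->plug->G

G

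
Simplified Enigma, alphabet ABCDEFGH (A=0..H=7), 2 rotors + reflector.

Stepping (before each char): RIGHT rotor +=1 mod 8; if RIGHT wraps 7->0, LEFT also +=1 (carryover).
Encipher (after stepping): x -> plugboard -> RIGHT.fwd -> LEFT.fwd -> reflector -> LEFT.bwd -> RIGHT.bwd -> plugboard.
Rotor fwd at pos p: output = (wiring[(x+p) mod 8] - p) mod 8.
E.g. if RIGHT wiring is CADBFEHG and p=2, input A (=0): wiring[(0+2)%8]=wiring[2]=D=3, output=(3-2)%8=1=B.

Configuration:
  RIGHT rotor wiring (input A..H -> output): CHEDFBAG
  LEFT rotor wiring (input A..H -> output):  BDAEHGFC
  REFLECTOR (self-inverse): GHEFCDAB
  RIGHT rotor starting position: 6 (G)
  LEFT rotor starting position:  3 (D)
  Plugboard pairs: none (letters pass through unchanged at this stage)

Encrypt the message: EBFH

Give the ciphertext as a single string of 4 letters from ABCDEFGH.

Answer: CDBA

Derivation:
Char 1 ('E'): step: R->7, L=3; E->plug->E->R->E->L->H->refl->B->L'->A->R'->C->plug->C
Char 2 ('B'): step: R->0, L->4 (L advanced); B->plug->B->R->H->L->A->refl->G->L'->D->R'->D->plug->D
Char 3 ('F'): step: R->1, L=4; F->plug->F->R->H->L->A->refl->G->L'->D->R'->B->plug->B
Char 4 ('H'): step: R->2, L=4; H->plug->H->R->F->L->H->refl->B->L'->C->R'->A->plug->A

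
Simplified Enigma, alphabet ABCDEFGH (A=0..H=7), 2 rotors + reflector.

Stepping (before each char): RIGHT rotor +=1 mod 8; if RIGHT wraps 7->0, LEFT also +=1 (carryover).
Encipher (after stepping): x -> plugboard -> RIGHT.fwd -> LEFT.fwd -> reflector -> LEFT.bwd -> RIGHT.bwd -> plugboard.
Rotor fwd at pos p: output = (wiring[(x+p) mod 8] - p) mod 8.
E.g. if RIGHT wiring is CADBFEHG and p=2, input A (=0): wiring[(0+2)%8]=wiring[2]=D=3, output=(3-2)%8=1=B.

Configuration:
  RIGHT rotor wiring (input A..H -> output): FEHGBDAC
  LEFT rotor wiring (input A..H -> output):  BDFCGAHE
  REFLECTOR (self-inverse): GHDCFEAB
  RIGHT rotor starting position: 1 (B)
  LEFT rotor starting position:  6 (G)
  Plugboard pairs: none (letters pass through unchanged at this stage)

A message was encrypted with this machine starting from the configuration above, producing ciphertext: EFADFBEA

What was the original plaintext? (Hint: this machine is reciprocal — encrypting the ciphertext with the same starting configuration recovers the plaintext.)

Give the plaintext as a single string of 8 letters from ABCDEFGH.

Char 1 ('E'): step: R->2, L=6; E->plug->E->R->G->L->A->refl->G->L'->B->R'->D->plug->D
Char 2 ('F'): step: R->3, L=6; F->plug->F->R->C->L->D->refl->C->L'->H->R'->E->plug->E
Char 3 ('A'): step: R->4, L=6; A->plug->A->R->F->L->E->refl->F->L'->D->R'->G->plug->G
Char 4 ('D'): step: R->5, L=6; D->plug->D->R->A->L->B->refl->H->L'->E->R'->H->plug->H
Char 5 ('F'): step: R->6, L=6; F->plug->F->R->A->L->B->refl->H->L'->E->R'->B->plug->B
Char 6 ('B'): step: R->7, L=6; B->plug->B->R->G->L->A->refl->G->L'->B->R'->H->plug->H
Char 7 ('E'): step: R->0, L->7 (L advanced); E->plug->E->R->B->L->C->refl->D->L'->E->R'->B->plug->B
Char 8 ('A'): step: R->1, L=7; A->plug->A->R->D->L->G->refl->A->L'->H->R'->F->plug->F

Answer: DEGHBHBF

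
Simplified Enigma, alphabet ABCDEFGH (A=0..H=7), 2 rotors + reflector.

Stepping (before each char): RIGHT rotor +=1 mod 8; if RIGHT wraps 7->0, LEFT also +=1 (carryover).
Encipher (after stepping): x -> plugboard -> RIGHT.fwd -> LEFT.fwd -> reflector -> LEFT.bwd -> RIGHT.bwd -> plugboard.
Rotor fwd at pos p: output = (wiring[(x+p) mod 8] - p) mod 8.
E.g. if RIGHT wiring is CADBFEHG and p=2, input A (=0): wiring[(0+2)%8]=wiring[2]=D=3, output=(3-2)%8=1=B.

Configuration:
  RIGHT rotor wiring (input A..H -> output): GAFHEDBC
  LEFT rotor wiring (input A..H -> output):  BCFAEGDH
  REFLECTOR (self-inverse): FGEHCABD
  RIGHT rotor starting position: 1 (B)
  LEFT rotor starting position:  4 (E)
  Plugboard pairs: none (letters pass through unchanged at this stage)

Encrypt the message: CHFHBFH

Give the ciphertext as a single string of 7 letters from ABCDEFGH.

Char 1 ('C'): step: R->2, L=4; C->plug->C->R->C->L->H->refl->D->L'->D->R'->A->plug->A
Char 2 ('H'): step: R->3, L=4; H->plug->H->R->C->L->H->refl->D->L'->D->R'->F->plug->F
Char 3 ('F'): step: R->4, L=4; F->plug->F->R->E->L->F->refl->A->L'->A->R'->A->plug->A
Char 4 ('H'): step: R->5, L=4; H->plug->H->R->H->L->E->refl->C->L'->B->R'->D->plug->D
Char 5 ('B'): step: R->6, L=4; B->plug->B->R->E->L->F->refl->A->L'->A->R'->C->plug->C
Char 6 ('F'): step: R->7, L=4; F->plug->F->R->F->L->G->refl->B->L'->G->R'->D->plug->D
Char 7 ('H'): step: R->0, L->5 (L advanced); H->plug->H->R->C->L->C->refl->E->L'->D->R'->F->plug->F

Answer: AFADCDF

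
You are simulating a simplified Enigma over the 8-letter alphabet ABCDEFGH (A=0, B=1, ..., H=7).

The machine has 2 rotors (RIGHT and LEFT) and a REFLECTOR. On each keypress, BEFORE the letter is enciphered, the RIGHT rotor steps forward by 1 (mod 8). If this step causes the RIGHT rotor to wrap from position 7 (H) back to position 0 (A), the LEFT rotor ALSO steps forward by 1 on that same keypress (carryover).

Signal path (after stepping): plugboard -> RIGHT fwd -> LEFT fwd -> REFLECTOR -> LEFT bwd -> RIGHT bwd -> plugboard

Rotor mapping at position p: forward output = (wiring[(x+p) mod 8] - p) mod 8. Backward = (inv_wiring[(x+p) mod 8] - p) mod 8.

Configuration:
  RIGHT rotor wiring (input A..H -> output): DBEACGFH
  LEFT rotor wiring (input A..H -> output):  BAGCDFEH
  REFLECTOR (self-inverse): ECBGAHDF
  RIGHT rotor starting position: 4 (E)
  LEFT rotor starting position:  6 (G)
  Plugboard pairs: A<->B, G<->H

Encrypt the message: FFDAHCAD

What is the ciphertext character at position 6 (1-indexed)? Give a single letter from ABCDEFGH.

Char 1 ('F'): step: R->5, L=6; F->plug->F->R->H->L->H->refl->F->L'->G->R'->D->plug->D
Char 2 ('F'): step: R->6, L=6; F->plug->F->R->C->L->D->refl->G->L'->A->R'->H->plug->G
Char 3 ('D'): step: R->7, L=6; D->plug->D->R->F->L->E->refl->A->L'->E->R'->B->plug->A
Char 4 ('A'): step: R->0, L->7 (L advanced); A->plug->B->R->B->L->C->refl->B->L'->C->R'->E->plug->E
Char 5 ('H'): step: R->1, L=7; H->plug->G->R->G->L->G->refl->D->L'->E->R'->F->plug->F
Char 6 ('C'): step: R->2, L=7; C->plug->C->R->A->L->A->refl->E->L'->F->R'->F->plug->F

F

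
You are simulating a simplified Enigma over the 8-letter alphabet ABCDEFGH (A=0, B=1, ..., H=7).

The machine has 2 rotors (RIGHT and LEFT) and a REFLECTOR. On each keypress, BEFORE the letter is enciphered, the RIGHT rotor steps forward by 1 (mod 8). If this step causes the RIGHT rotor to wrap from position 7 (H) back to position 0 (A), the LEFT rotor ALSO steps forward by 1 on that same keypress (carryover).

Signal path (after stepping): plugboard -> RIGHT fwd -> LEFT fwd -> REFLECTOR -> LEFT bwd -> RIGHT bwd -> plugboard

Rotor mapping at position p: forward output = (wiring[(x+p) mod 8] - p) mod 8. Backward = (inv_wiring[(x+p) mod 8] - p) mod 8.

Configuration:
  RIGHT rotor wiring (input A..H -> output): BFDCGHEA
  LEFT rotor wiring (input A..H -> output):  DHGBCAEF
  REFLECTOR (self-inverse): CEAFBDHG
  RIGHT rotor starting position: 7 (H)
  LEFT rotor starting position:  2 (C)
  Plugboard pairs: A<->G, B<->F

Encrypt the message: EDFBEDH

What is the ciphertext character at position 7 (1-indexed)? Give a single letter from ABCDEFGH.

Char 1 ('E'): step: R->0, L->3 (L advanced); E->plug->E->R->G->L->E->refl->B->L'->D->R'->C->plug->C
Char 2 ('D'): step: R->1, L=3; D->plug->D->R->F->L->A->refl->C->L'->E->R'->A->plug->G
Char 3 ('F'): step: R->2, L=3; F->plug->B->R->A->L->G->refl->H->L'->B->R'->A->plug->G
Char 4 ('B'): step: R->3, L=3; B->plug->F->R->G->L->E->refl->B->L'->D->R'->B->plug->F
Char 5 ('E'): step: R->4, L=3; E->plug->E->R->F->L->A->refl->C->L'->E->R'->D->plug->D
Char 6 ('D'): step: R->5, L=3; D->plug->D->R->E->L->C->refl->A->L'->F->R'->G->plug->A
Char 7 ('H'): step: R->6, L=3; H->plug->H->R->B->L->H->refl->G->L'->A->R'->G->plug->A

A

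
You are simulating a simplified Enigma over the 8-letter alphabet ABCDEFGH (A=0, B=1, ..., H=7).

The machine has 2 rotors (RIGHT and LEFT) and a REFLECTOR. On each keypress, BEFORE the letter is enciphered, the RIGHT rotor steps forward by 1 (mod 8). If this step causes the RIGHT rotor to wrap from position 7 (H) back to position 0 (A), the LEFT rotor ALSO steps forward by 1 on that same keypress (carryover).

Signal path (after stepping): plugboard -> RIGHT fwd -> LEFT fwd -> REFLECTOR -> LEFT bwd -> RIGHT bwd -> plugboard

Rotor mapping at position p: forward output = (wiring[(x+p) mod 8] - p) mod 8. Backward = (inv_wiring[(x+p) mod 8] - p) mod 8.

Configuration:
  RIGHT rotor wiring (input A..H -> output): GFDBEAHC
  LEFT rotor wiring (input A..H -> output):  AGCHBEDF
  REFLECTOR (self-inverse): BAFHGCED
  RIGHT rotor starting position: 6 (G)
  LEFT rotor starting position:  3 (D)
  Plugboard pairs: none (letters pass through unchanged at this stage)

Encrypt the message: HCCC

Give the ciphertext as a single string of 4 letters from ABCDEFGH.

Answer: GDHB

Derivation:
Char 1 ('H'): step: R->7, L=3; H->plug->H->R->A->L->E->refl->G->L'->B->R'->G->plug->G
Char 2 ('C'): step: R->0, L->4 (L advanced); C->plug->C->R->D->L->B->refl->A->L'->B->R'->D->plug->D
Char 3 ('C'): step: R->1, L=4; C->plug->C->R->A->L->F->refl->C->L'->F->R'->H->plug->H
Char 4 ('C'): step: R->2, L=4; C->plug->C->R->C->L->H->refl->D->L'->H->R'->B->plug->B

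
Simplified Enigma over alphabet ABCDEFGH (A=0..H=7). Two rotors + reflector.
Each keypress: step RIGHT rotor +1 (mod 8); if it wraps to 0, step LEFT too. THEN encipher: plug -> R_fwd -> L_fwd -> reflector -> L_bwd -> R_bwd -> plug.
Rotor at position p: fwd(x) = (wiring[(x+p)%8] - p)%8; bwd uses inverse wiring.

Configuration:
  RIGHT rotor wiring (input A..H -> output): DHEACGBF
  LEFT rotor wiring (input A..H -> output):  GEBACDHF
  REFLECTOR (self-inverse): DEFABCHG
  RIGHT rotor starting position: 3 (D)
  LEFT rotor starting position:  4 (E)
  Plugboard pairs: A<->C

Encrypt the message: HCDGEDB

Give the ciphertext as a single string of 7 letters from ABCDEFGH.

Answer: CAHFFAC

Derivation:
Char 1 ('H'): step: R->4, L=4; H->plug->H->R->E->L->C->refl->F->L'->G->R'->A->plug->C
Char 2 ('C'): step: R->5, L=4; C->plug->A->R->B->L->H->refl->G->L'->A->R'->C->plug->A
Char 3 ('D'): step: R->6, L=4; D->plug->D->R->B->L->H->refl->G->L'->A->R'->H->plug->H
Char 4 ('G'): step: R->7, L=4; G->plug->G->R->H->L->E->refl->B->L'->D->R'->F->plug->F
Char 5 ('E'): step: R->0, L->5 (L advanced); E->plug->E->R->C->L->A->refl->D->L'->G->R'->F->plug->F
Char 6 ('D'): step: R->1, L=5; D->plug->D->R->B->L->C->refl->F->L'->H->R'->C->plug->A
Char 7 ('B'): step: R->2, L=5; B->plug->B->R->G->L->D->refl->A->L'->C->R'->A->plug->C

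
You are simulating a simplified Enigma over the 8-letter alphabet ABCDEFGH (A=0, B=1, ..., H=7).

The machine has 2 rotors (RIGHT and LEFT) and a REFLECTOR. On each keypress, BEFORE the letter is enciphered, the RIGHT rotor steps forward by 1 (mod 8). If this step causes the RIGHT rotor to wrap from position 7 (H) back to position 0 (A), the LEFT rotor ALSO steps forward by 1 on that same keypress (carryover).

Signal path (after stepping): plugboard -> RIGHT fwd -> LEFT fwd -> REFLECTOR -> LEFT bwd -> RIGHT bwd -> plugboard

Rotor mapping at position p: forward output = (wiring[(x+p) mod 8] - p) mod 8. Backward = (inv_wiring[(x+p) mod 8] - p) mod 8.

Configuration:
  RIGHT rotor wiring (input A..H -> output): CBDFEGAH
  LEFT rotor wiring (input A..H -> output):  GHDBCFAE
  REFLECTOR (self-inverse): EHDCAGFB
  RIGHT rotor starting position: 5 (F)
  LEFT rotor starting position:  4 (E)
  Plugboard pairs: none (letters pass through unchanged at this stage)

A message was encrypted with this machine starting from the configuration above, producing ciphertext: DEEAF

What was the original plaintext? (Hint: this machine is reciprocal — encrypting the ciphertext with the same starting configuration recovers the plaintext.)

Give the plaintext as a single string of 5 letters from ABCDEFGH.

Char 1 ('D'): step: R->6, L=4; D->plug->D->R->D->L->A->refl->E->L'->C->R'->A->plug->A
Char 2 ('E'): step: R->7, L=4; E->plug->E->R->G->L->H->refl->B->L'->B->R'->H->plug->H
Char 3 ('E'): step: R->0, L->5 (L advanced); E->plug->E->R->E->L->C->refl->D->L'->B->R'->B->plug->B
Char 4 ('A'): step: R->1, L=5; A->plug->A->R->A->L->A->refl->E->L'->G->R'->G->plug->G
Char 5 ('F'): step: R->2, L=5; F->plug->F->R->F->L->G->refl->F->L'->H->R'->H->plug->H

Answer: AHBGH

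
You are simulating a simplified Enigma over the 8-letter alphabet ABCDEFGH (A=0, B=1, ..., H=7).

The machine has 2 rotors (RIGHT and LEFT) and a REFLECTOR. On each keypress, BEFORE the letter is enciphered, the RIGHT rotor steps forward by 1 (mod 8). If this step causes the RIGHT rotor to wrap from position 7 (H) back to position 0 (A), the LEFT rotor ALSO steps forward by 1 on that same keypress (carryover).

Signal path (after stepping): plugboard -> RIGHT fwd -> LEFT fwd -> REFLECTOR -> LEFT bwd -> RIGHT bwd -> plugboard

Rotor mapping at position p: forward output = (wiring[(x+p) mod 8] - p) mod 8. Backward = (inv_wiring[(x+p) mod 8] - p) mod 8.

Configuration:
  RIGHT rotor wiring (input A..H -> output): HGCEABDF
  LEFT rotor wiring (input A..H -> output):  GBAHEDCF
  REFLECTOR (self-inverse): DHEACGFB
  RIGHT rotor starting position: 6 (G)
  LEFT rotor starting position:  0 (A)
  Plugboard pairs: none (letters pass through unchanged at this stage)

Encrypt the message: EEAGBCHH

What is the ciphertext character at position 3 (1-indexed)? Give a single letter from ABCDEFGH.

Char 1 ('E'): step: R->7, L=0; E->plug->E->R->F->L->D->refl->A->L'->C->R'->G->plug->G
Char 2 ('E'): step: R->0, L->1 (L advanced); E->plug->E->R->A->L->A->refl->D->L'->D->R'->G->plug->G
Char 3 ('A'): step: R->1, L=1; A->plug->A->R->F->L->B->refl->H->L'->B->R'->B->plug->B

B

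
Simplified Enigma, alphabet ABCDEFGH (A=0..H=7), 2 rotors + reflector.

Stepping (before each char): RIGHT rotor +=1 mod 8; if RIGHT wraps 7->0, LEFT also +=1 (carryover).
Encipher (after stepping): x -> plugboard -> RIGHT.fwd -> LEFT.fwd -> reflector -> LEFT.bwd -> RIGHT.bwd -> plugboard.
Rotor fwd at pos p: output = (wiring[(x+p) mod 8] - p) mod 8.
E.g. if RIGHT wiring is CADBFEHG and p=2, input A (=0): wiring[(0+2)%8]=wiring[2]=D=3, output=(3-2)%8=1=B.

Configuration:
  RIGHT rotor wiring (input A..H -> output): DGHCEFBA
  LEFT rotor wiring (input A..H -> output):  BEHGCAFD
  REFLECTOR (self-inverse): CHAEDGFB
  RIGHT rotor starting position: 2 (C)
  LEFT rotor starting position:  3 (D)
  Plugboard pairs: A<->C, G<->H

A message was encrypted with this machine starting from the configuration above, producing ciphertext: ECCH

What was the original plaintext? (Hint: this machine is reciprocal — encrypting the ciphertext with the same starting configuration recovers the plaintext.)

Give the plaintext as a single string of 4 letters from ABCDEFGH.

Char 1 ('E'): step: R->3, L=3; E->plug->E->R->F->L->G->refl->F->L'->C->R'->C->plug->A
Char 2 ('C'): step: R->4, L=3; C->plug->A->R->A->L->D->refl->E->L'->H->R'->E->plug->E
Char 3 ('C'): step: R->5, L=3; C->plug->A->R->A->L->D->refl->E->L'->H->R'->H->plug->G
Char 4 ('H'): step: R->6, L=3; H->plug->G->R->G->L->B->refl->H->L'->B->R'->E->plug->E

Answer: AEGE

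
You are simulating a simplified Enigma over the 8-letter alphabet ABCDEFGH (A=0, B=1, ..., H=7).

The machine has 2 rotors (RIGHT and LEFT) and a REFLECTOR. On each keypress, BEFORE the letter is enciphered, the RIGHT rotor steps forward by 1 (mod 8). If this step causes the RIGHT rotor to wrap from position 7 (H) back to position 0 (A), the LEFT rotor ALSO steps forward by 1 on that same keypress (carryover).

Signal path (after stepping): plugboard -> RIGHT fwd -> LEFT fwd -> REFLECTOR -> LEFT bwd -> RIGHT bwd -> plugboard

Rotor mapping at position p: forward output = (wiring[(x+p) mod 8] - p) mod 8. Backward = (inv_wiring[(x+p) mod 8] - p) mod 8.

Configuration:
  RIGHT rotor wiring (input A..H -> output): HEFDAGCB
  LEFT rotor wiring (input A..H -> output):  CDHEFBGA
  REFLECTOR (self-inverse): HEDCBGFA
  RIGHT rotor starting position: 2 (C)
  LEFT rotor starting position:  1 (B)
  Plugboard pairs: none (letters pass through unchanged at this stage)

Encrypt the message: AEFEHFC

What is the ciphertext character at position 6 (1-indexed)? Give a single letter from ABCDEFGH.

Char 1 ('A'): step: R->3, L=1; A->plug->A->R->A->L->C->refl->D->L'->C->R'->H->plug->H
Char 2 ('E'): step: R->4, L=1; E->plug->E->R->D->L->E->refl->B->L'->H->R'->H->plug->H
Char 3 ('F'): step: R->5, L=1; F->plug->F->R->A->L->C->refl->D->L'->C->R'->D->plug->D
Char 4 ('E'): step: R->6, L=1; E->plug->E->R->H->L->B->refl->E->L'->D->R'->B->plug->B
Char 5 ('H'): step: R->7, L=1; H->plug->H->R->D->L->E->refl->B->L'->H->R'->G->plug->G
Char 6 ('F'): step: R->0, L->2 (L advanced); F->plug->F->R->G->L->A->refl->H->L'->D->R'->D->plug->D

D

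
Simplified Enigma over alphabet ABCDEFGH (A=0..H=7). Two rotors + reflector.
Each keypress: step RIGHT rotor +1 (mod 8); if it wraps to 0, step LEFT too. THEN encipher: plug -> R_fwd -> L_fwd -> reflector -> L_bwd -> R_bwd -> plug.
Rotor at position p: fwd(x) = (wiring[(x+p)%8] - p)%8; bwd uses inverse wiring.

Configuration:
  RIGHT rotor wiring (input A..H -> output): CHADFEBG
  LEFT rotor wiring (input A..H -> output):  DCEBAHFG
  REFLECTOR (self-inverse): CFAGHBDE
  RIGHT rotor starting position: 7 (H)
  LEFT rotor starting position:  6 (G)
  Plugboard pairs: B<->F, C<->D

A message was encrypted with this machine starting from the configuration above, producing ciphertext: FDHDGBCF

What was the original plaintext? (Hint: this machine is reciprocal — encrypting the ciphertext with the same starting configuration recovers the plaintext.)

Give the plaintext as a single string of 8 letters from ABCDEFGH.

Answer: AFDAECFG

Derivation:
Char 1 ('F'): step: R->0, L->7 (L advanced); F->plug->B->R->H->L->G->refl->D->L'->C->R'->A->plug->A
Char 2 ('D'): step: R->1, L=7; D->plug->C->R->C->L->D->refl->G->L'->H->R'->B->plug->F
Char 3 ('H'): step: R->2, L=7; H->plug->H->R->F->L->B->refl->F->L'->D->R'->C->plug->D
Char 4 ('D'): step: R->3, L=7; D->plug->C->R->B->L->E->refl->H->L'->A->R'->A->plug->A
Char 5 ('G'): step: R->4, L=7; G->plug->G->R->E->L->C->refl->A->L'->G->R'->E->plug->E
Char 6 ('B'): step: R->5, L=7; B->plug->F->R->D->L->F->refl->B->L'->F->R'->D->plug->C
Char 7 ('C'): step: R->6, L=7; C->plug->D->R->B->L->E->refl->H->L'->A->R'->B->plug->F
Char 8 ('F'): step: R->7, L=7; F->plug->B->R->D->L->F->refl->B->L'->F->R'->G->plug->G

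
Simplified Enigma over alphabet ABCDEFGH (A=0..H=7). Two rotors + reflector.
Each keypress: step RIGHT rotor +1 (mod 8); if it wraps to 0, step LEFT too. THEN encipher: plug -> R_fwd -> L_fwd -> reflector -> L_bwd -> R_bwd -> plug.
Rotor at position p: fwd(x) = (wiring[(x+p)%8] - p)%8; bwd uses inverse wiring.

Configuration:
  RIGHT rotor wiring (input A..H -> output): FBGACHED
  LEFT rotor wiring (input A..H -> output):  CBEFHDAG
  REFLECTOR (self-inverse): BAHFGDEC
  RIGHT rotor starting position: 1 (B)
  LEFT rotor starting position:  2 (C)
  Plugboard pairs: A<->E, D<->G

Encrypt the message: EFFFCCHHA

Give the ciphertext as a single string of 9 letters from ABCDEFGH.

Answer: GGHEAADFH

Derivation:
Char 1 ('E'): step: R->2, L=2; E->plug->A->R->E->L->G->refl->E->L'->F->R'->D->plug->G
Char 2 ('F'): step: R->3, L=2; F->plug->F->R->C->L->F->refl->D->L'->B->R'->D->plug->G
Char 3 ('F'): step: R->4, L=2; F->plug->F->R->F->L->E->refl->G->L'->E->R'->H->plug->H
Char 4 ('F'): step: R->5, L=2; F->plug->F->R->B->L->D->refl->F->L'->C->R'->A->plug->E
Char 5 ('C'): step: R->6, L=2; C->plug->C->R->H->L->H->refl->C->L'->A->R'->E->plug->A
Char 6 ('C'): step: R->7, L=2; C->plug->C->R->C->L->F->refl->D->L'->B->R'->E->plug->A
Char 7 ('H'): step: R->0, L->3 (L advanced); H->plug->H->R->D->L->F->refl->D->L'->E->R'->G->plug->D
Char 8 ('H'): step: R->1, L=3; H->plug->H->R->E->L->D->refl->F->L'->D->R'->F->plug->F
Char 9 ('A'): step: R->2, L=3; A->plug->E->R->C->L->A->refl->B->L'->H->R'->H->plug->H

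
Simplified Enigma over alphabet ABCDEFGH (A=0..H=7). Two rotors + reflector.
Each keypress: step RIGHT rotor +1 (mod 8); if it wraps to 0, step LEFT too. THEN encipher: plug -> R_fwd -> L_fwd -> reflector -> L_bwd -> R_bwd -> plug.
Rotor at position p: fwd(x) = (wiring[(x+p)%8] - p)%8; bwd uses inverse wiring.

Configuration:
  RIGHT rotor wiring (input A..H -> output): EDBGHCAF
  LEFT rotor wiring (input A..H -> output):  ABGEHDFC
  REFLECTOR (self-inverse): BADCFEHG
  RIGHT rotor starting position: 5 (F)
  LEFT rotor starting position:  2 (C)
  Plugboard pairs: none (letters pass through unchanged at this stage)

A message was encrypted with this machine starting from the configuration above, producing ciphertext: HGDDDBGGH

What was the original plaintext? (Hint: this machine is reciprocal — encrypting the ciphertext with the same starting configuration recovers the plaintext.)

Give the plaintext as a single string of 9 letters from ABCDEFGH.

Char 1 ('H'): step: R->6, L=2; H->plug->H->R->E->L->D->refl->C->L'->B->R'->G->plug->G
Char 2 ('G'): step: R->7, L=2; G->plug->G->R->D->L->B->refl->A->L'->F->R'->B->plug->B
Char 3 ('D'): step: R->0, L->3 (L advanced); D->plug->D->R->G->L->G->refl->H->L'->E->R'->A->plug->A
Char 4 ('D'): step: R->1, L=3; D->plug->D->R->G->L->G->refl->H->L'->E->R'->G->plug->G
Char 5 ('D'): step: R->2, L=3; D->plug->D->R->A->L->B->refl->A->L'->C->R'->G->plug->G
Char 6 ('B'): step: R->3, L=3; B->plug->B->R->E->L->H->refl->G->L'->G->R'->H->plug->H
Char 7 ('G'): step: R->4, L=3; G->plug->G->R->F->L->F->refl->E->L'->B->R'->D->plug->D
Char 8 ('G'): step: R->5, L=3; G->plug->G->R->B->L->E->refl->F->L'->F->R'->A->plug->A
Char 9 ('H'): step: R->6, L=3; H->plug->H->R->E->L->H->refl->G->L'->G->R'->C->plug->C

Answer: GBAGGHDAC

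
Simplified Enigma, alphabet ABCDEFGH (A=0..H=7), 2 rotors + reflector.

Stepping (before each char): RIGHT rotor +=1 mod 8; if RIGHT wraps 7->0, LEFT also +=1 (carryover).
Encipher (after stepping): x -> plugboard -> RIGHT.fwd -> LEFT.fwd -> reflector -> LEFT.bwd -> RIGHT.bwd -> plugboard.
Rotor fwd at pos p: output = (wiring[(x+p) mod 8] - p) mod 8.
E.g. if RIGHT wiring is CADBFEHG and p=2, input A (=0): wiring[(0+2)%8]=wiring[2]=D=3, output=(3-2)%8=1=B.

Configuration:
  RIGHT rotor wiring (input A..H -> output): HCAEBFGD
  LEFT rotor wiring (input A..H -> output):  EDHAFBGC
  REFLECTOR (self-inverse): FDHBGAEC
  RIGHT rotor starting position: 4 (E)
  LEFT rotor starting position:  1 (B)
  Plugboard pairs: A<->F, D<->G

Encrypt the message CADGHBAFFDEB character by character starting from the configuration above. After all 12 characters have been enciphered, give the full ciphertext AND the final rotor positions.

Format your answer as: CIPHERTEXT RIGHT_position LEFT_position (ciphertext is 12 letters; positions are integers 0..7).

Answer: DHHECCFHEABF 0 3

Derivation:
Char 1 ('C'): step: R->5, L=1; C->plug->C->R->G->L->B->refl->D->L'->H->R'->G->plug->D
Char 2 ('A'): step: R->6, L=1; A->plug->F->R->G->L->B->refl->D->L'->H->R'->H->plug->H
Char 3 ('D'): step: R->7, L=1; D->plug->G->R->G->L->B->refl->D->L'->H->R'->H->plug->H
Char 4 ('G'): step: R->0, L->2 (L advanced); G->plug->D->R->E->L->E->refl->G->L'->B->R'->E->plug->E
Char 5 ('H'): step: R->1, L=2; H->plug->H->R->G->L->C->refl->H->L'->D->R'->C->plug->C
Char 6 ('B'): step: R->2, L=2; B->plug->B->R->C->L->D->refl->B->L'->H->R'->C->plug->C
Char 7 ('A'): step: R->3, L=2; A->plug->F->R->E->L->E->refl->G->L'->B->R'->A->plug->F
Char 8 ('F'): step: R->4, L=2; F->plug->A->R->F->L->A->refl->F->L'->A->R'->H->plug->H
Char 9 ('F'): step: R->5, L=2; F->plug->A->R->A->L->F->refl->A->L'->F->R'->E->plug->E
Char 10 ('D'): step: R->6, L=2; D->plug->G->R->D->L->H->refl->C->L'->G->R'->F->plug->A
Char 11 ('E'): step: R->7, L=2; E->plug->E->R->F->L->A->refl->F->L'->A->R'->B->plug->B
Char 12 ('B'): step: R->0, L->3 (L advanced); B->plug->B->R->C->L->G->refl->E->L'->H->R'->A->plug->F
Final: ciphertext=DHHECCFHEABF, RIGHT=0, LEFT=3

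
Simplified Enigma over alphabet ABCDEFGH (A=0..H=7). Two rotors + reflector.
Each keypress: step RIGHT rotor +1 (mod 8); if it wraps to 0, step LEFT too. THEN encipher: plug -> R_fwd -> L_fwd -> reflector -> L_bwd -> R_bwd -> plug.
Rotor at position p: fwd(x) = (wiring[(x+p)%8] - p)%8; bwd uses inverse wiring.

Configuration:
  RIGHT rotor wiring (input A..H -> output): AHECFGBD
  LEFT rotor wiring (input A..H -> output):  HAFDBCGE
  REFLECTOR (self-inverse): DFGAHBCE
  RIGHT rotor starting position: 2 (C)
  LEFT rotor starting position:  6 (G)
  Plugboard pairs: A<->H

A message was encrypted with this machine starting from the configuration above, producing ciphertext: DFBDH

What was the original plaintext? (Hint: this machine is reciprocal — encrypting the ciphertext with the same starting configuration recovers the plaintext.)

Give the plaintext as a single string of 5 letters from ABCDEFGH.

Char 1 ('D'): step: R->3, L=6; D->plug->D->R->G->L->D->refl->A->L'->A->R'->E->plug->E
Char 2 ('F'): step: R->4, L=6; F->plug->F->R->D->L->C->refl->G->L'->B->R'->A->plug->H
Char 3 ('B'): step: R->5, L=6; B->plug->B->R->E->L->H->refl->E->L'->H->R'->F->plug->F
Char 4 ('D'): step: R->6, L=6; D->plug->D->R->B->L->G->refl->C->L'->D->R'->A->plug->H
Char 5 ('H'): step: R->7, L=6; H->plug->A->R->E->L->H->refl->E->L'->H->R'->G->plug->G

Answer: EHFHG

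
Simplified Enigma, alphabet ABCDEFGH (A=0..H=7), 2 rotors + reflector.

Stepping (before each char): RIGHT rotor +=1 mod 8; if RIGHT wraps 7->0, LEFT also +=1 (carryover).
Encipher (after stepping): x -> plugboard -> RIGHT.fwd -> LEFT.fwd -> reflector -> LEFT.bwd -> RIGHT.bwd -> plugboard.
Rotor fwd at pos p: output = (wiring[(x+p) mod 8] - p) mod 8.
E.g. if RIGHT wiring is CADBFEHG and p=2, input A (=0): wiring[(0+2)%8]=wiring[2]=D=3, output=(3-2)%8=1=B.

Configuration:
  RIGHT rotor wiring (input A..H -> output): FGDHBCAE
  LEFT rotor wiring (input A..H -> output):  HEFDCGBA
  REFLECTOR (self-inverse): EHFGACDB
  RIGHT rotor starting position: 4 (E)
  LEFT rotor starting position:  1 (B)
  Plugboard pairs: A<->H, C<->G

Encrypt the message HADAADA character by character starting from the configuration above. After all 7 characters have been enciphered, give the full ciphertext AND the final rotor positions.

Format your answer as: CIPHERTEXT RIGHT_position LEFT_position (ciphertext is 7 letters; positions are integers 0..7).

Answer: EHFEEBD 3 2

Derivation:
Char 1 ('H'): step: R->5, L=1; H->plug->A->R->F->L->A->refl->E->L'->B->R'->E->plug->E
Char 2 ('A'): step: R->6, L=1; A->plug->H->R->E->L->F->refl->C->L'->C->R'->A->plug->H
Char 3 ('D'): step: R->7, L=1; D->plug->D->R->E->L->F->refl->C->L'->C->R'->F->plug->F
Char 4 ('A'): step: R->0, L->2 (L advanced); A->plug->H->R->E->L->H->refl->B->L'->B->R'->E->plug->E
Char 5 ('A'): step: R->1, L=2; A->plug->H->R->E->L->H->refl->B->L'->B->R'->E->plug->E
Char 6 ('D'): step: R->2, L=2; D->plug->D->R->A->L->D->refl->G->L'->F->R'->B->plug->B
Char 7 ('A'): step: R->3, L=2; A->plug->H->R->A->L->D->refl->G->L'->F->R'->D->plug->D
Final: ciphertext=EHFEEBD, RIGHT=3, LEFT=2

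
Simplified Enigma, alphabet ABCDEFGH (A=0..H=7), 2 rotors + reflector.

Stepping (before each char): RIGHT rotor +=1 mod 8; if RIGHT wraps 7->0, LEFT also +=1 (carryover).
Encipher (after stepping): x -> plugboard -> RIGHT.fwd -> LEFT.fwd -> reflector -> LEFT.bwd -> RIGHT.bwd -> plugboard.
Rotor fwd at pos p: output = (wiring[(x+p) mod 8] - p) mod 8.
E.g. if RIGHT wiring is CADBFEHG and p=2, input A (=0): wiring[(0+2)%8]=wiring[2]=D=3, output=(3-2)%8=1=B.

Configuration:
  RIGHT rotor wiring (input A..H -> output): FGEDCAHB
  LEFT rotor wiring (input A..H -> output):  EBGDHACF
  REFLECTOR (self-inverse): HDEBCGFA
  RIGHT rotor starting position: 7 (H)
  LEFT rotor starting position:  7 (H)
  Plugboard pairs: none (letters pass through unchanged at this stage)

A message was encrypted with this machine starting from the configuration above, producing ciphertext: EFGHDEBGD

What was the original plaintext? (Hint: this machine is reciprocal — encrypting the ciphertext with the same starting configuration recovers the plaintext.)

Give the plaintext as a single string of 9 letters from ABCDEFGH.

Answer: GGBGBAAFH

Derivation:
Char 1 ('E'): step: R->0, L->0 (L advanced); E->plug->E->R->C->L->G->refl->F->L'->H->R'->G->plug->G
Char 2 ('F'): step: R->1, L=0; F->plug->F->R->G->L->C->refl->E->L'->A->R'->G->plug->G
Char 3 ('G'): step: R->2, L=0; G->plug->G->R->D->L->D->refl->B->L'->B->R'->B->plug->B
Char 4 ('H'): step: R->3, L=0; H->plug->H->R->B->L->B->refl->D->L'->D->R'->G->plug->G
Char 5 ('D'): step: R->4, L=0; D->plug->D->R->F->L->A->refl->H->L'->E->R'->B->plug->B
Char 6 ('E'): step: R->5, L=0; E->plug->E->R->B->L->B->refl->D->L'->D->R'->A->plug->A
Char 7 ('B'): step: R->6, L=0; B->plug->B->R->D->L->D->refl->B->L'->B->R'->A->plug->A
Char 8 ('G'): step: R->7, L=0; G->plug->G->R->B->L->B->refl->D->L'->D->R'->F->plug->F
Char 9 ('D'): step: R->0, L->1 (L advanced); D->plug->D->R->D->L->G->refl->F->L'->B->R'->H->plug->H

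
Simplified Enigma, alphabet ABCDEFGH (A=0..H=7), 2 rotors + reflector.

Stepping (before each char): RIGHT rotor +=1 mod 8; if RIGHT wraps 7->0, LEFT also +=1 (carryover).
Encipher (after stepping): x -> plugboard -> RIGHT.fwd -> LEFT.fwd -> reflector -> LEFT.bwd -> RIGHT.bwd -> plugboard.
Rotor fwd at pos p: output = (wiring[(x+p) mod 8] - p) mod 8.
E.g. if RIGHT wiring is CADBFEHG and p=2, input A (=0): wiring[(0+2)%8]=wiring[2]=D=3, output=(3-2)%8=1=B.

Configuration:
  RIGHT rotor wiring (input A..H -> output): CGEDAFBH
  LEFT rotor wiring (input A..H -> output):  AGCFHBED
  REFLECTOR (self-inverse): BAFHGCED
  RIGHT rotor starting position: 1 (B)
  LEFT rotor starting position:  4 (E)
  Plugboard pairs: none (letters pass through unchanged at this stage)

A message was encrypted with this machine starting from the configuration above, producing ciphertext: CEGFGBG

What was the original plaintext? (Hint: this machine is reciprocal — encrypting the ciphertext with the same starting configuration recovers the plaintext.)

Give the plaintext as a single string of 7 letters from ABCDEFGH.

Char 1 ('C'): step: R->2, L=4; C->plug->C->R->G->L->G->refl->E->L'->E->R'->H->plug->H
Char 2 ('E'): step: R->3, L=4; E->plug->E->R->E->L->E->refl->G->L'->G->R'->D->plug->D
Char 3 ('G'): step: R->4, L=4; G->plug->G->R->A->L->D->refl->H->L'->D->R'->D->plug->D
Char 4 ('F'): step: R->5, L=4; F->plug->F->R->H->L->B->refl->A->L'->C->R'->C->plug->C
Char 5 ('G'): step: R->6, L=4; G->plug->G->R->C->L->A->refl->B->L'->H->R'->H->plug->H
Char 6 ('B'): step: R->7, L=4; B->plug->B->R->D->L->H->refl->D->L'->A->R'->A->plug->A
Char 7 ('G'): step: R->0, L->5 (L advanced); G->plug->G->R->B->L->H->refl->D->L'->D->R'->D->plug->D

Answer: HDDCHAD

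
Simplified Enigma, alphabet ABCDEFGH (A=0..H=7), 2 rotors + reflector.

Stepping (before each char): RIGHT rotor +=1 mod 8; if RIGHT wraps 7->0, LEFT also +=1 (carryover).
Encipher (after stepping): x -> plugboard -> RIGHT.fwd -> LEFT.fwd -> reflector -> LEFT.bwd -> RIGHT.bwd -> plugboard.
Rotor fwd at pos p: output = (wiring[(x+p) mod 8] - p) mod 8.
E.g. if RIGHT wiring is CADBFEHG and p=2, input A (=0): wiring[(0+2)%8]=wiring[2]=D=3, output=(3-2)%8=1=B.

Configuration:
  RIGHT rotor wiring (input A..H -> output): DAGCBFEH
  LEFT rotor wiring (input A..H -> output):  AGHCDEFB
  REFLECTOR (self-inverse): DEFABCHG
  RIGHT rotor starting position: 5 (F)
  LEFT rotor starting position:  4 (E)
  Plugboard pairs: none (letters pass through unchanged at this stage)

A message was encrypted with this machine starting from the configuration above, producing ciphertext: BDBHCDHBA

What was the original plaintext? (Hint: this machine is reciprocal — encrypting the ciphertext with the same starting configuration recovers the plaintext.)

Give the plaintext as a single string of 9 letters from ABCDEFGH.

Answer: AAHEBHAAC

Derivation:
Char 1 ('B'): step: R->6, L=4; B->plug->B->R->B->L->A->refl->D->L'->G->R'->A->plug->A
Char 2 ('D'): step: R->7, L=4; D->plug->D->R->H->L->G->refl->H->L'->A->R'->A->plug->A
Char 3 ('B'): step: R->0, L->5 (L advanced); B->plug->B->R->A->L->H->refl->G->L'->H->R'->H->plug->H
Char 4 ('H'): step: R->1, L=5; H->plug->H->R->C->L->E->refl->B->L'->E->R'->E->plug->E
Char 5 ('C'): step: R->2, L=5; C->plug->C->R->H->L->G->refl->H->L'->A->R'->B->plug->B
Char 6 ('D'): step: R->3, L=5; D->plug->D->R->B->L->A->refl->D->L'->D->R'->H->plug->H
Char 7 ('H'): step: R->4, L=5; H->plug->H->R->G->L->F->refl->C->L'->F->R'->A->plug->A
Char 8 ('B'): step: R->5, L=5; B->plug->B->R->H->L->G->refl->H->L'->A->R'->A->plug->A
Char 9 ('A'): step: R->6, L=5; A->plug->A->R->G->L->F->refl->C->L'->F->R'->C->plug->C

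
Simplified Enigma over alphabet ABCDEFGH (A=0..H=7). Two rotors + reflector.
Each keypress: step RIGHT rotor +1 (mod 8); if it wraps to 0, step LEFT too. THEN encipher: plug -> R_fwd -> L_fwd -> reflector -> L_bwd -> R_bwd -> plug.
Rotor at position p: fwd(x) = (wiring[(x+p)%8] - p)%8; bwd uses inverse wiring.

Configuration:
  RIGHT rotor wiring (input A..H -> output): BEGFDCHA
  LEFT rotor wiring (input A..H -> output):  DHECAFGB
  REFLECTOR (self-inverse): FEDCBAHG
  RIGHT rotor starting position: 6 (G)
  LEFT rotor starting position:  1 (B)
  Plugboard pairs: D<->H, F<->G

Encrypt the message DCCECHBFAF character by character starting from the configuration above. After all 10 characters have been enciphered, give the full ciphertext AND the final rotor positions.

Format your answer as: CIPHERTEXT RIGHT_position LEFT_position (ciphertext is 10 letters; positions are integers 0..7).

Answer: FBGDFBABHC 0 3

Derivation:
Char 1 ('D'): step: R->7, L=1; D->plug->H->R->A->L->G->refl->H->L'->D->R'->G->plug->F
Char 2 ('C'): step: R->0, L->2 (L advanced); C->plug->C->R->G->L->B->refl->E->L'->E->R'->B->plug->B
Char 3 ('C'): step: R->1, L=2; C->plug->C->R->E->L->E->refl->B->L'->G->R'->F->plug->G
Char 4 ('E'): step: R->2, L=2; E->plug->E->R->F->L->H->refl->G->L'->C->R'->H->plug->D
Char 5 ('C'): step: R->3, L=2; C->plug->C->R->H->L->F->refl->A->L'->B->R'->G->plug->F
Char 6 ('H'): step: R->4, L=2; H->plug->D->R->E->L->E->refl->B->L'->G->R'->B->plug->B
Char 7 ('B'): step: R->5, L=2; B->plug->B->R->C->L->G->refl->H->L'->F->R'->A->plug->A
Char 8 ('F'): step: R->6, L=2; F->plug->G->R->F->L->H->refl->G->L'->C->R'->B->plug->B
Char 9 ('A'): step: R->7, L=2; A->plug->A->R->B->L->A->refl->F->L'->H->R'->D->plug->H
Char 10 ('F'): step: R->0, L->3 (L advanced); F->plug->G->R->H->L->B->refl->E->L'->G->R'->C->plug->C
Final: ciphertext=FBGDFBABHC, RIGHT=0, LEFT=3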